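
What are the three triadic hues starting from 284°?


Triadic: equally spaced at 120° intervals
H1 = 284°
H2 = (284 + 120) mod 360 = 44°
H3 = (284 + 240) mod 360 = 164°
Triadic = 284°, 44°, 164°


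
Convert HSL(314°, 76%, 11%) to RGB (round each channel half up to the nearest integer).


H=314°, S=0.76, L=0.11
C = (1-|2L-1|)×S = (1-|-0.78|)×0.76 = 0.1672
H' = H/60 = 314/60 ≈ 5.2333; X = C×(1-|H' mod 2 - 1|) ≈ 0.1282
m = L - C/2 = 0.11 - 0.0836 = 0.0264
Sector ⌊H'⌋ = 5 → (R',G',B') = (0.1672, 0.0, ≈0.1282)
RGB = ((R'+m)×255, (G'+m)×255, (B'+m)×255) = (49.368, 6.732, 39.4196)
Round half up → RGB(49, 7, 39)


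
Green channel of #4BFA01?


Color: #4BFA01
R = 4B = 75
G = FA = 250
B = 01 = 1
Green = 250


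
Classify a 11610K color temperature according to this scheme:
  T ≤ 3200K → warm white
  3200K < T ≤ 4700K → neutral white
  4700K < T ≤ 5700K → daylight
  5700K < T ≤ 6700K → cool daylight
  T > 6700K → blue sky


Temperature: 11610K
11610K > 6700K → blue sky
Classification: blue sky


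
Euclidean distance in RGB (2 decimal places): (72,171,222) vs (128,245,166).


d = √[(R₁-R₂)² + (G₁-G₂)² + (B₁-B₂)²]
d = √[(72-128)² + (171-245)² + (222-166)²]
d = √[3136 + 5476 + 3136]
d = √11748
d ≈ 108.39


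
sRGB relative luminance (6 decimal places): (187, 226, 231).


Linearize each channel (sRGB transfer function): c = v/255; c_lin = c/12.92 if c ≤ 0.04045, else ((c+0.055)/1.055)^2.4
  R: 187/255 ≈ 0.733333 > 0.04045 → ((0.733333+0.055)/1.055)^2.4 ≈ 0.496933
  G: 226/255 ≈ 0.886275 > 0.04045 → ((0.886275+0.055)/1.055)^2.4 ≈ 0.760525
  B: 231/255 ≈ 0.905882 > 0.04045 → ((0.905882+0.055)/1.055)^2.4 ≈ 0.799103
R_lin = 0.496933, G_lin = 0.760525, B_lin = 0.799103
L = 0.2126×R + 0.7152×G + 0.0722×B
L = 0.2126×0.496933 + 0.7152×0.760525 + 0.0722×0.799103
L ≈ 0.707270


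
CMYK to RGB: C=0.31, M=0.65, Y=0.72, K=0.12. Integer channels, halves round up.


R = 255 × (1-C) × (1-K) = 255 × 0.69 × 0.88 = 154.836 → 155
G = 255 × (1-M) × (1-K) = 255 × 0.35 × 0.88 = 78.54 → 79
B = 255 × (1-Y) × (1-K) = 255 × 0.28 × 0.88 = 62.832 → 63
= RGB(155, 79, 63)


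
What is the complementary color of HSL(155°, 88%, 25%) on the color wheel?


Complement = opposite side of color wheel = hue + 180°
H' = (155 + 180) mod 360 = 335°
S and L unchanged.
= HSL(335°, 88%, 25%)


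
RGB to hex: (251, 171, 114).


R = 251 → FB (hex)
G = 171 → AB (hex)
B = 114 → 72 (hex)
Hex = #FBAB72


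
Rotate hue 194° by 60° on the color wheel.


New hue = (H + rotation) mod 360
New hue = (194 + 60) mod 360
= 254 mod 360
= 254°


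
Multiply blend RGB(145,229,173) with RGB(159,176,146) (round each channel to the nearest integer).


Multiply: C = A×B/255, rounded to nearest integer
R: 145×159/255 = 23055/255 ≈ 90.412 → 90
G: 229×176/255 = 40304/255 ≈ 158.055 → 158
B: 173×146/255 = 25258/255 ≈ 99.051 → 99
= RGB(90, 158, 99)


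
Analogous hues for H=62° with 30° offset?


Base hue: 62°
Left analog: (62 - 30) mod 360 = 32°
Right analog: (62 + 30) mod 360 = 92°
Analogous hues = 32° and 92°


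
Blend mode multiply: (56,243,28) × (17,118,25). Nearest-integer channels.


Multiply: C = A×B/255, rounded to nearest integer
R: 56×17/255 = 952/255 ≈ 3.733 → 4
G: 243×118/255 = 28674/255 ≈ 112.447 → 112
B: 28×25/255 = 700/255 ≈ 2.745 → 3
= RGB(4, 112, 3)


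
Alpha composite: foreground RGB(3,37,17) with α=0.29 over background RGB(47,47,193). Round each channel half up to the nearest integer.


C = α×F + (1-α)×B, with 1-α = 0.71
R: 0.29×3 + 0.71×47 = 0.87 + 33.37 = 34.24 → 34
G: 0.29×37 + 0.71×47 = 10.73 + 33.37 = 44.10 → 44
B: 0.29×17 + 0.71×193 = 4.93 + 137.03 = 141.96 → 142
= RGB(34, 44, 142)


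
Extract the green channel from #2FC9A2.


Color: #2FC9A2
R = 2F = 47
G = C9 = 201
B = A2 = 162
Green = 201


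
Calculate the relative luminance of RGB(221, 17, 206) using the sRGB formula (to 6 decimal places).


Linearize each channel (sRGB transfer function): c = v/255; c_lin = c/12.92 if c ≤ 0.04045, else ((c+0.055)/1.055)^2.4
  R: 221/255 ≈ 0.866667 > 0.04045 → ((0.866667+0.055)/1.055)^2.4 ≈ 0.723055
  G: 17/255 ≈ 0.066667 > 0.04045 → ((0.066667+0.055)/1.055)^2.4 ≈ 0.005605
  B: 206/255 ≈ 0.807843 > 0.04045 → ((0.807843+0.055)/1.055)^2.4 ≈ 0.617207
R_lin = 0.723055, G_lin = 0.005605, B_lin = 0.617207
L = 0.2126×R + 0.7152×G + 0.0722×B
L = 0.2126×0.723055 + 0.7152×0.005605 + 0.0722×0.617207
L ≈ 0.202293


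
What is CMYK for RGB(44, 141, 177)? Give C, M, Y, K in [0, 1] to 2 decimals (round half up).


R'=44/255≈0.1725, G'=141/255≈0.5529, B'=177/255≈0.6941
K = 1 - max(R',G',B') = 1 - 177/255 = 78/255 = 0.30588… → 0.31
(1-R'-K)/(1-K) simplifies to (max-R)/max with max = 177:
C = (177-44)/177 = 133/177 = 0.75141… → 0.75
M = (177-141)/177 = 36/177 = 0.20338… → 0.20
Y = (177-177)/177 = 0/177 = 0 → 0.00
= CMYK(0.75, 0.20, 0.00, 0.31)


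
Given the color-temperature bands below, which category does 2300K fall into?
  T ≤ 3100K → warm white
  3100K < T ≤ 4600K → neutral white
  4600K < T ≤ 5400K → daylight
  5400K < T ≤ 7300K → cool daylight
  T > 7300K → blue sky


Temperature: 2300K
2300K ≤ 3100K → warm white
Classification: warm white


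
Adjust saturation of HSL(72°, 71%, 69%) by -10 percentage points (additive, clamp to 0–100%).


Original S = 71%
Adjustment = -10 percentage points
New S = 71 + (-10) = 61
Clamp to [0, 100] → 61
= HSL(72°, 61%, 69%)


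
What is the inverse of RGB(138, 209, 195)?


Invert: (255-R, 255-G, 255-B)
R: 255-138 = 117
G: 255-209 = 46
B: 255-195 = 60
= RGB(117, 46, 60)


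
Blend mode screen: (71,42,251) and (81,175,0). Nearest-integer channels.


Screen: C = 255 - (255-A)×(255-B)/255, rounded to nearest integer
R: 255 - (255-71)×(255-81)/255 = 255 - 32016/255 ≈ 255 - 125.553 = 129.447 → 129
G: 255 - (255-42)×(255-175)/255 = 255 - 17040/255 ≈ 255 - 66.824 = 188.176 → 188
B: 255 - (255-251)×(255-0)/255 = 255 - 1020/255 ≈ 255 - 4.000 = 251.000 → 251
= RGB(129, 188, 251)


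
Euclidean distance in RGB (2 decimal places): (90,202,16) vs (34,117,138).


d = √[(R₁-R₂)² + (G₁-G₂)² + (B₁-B₂)²]
d = √[(90-34)² + (202-117)² + (16-138)²]
d = √[3136 + 7225 + 14884]
d = √25245
d ≈ 158.89


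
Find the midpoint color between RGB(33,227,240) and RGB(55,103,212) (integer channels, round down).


Midpoint: each channel = ⌊(C₁+C₂)/2⌋
R: ⌊(33+55)/2⌋ = 44
G: ⌊(227+103)/2⌋ = 165
B: ⌊(240+212)/2⌋ = 226
= RGB(44, 165, 226)


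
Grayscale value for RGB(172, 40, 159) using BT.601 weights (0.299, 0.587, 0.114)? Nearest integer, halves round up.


Gray = 0.299×R + 0.587×G + 0.114×B
Gray = 0.299×172 + 0.587×40 + 0.114×159
Gray = 51.428 + 23.480 + 18.126
Gray = 93.034 → round half up → 93
Gray = 93


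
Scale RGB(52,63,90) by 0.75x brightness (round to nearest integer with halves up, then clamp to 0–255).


Multiply each channel by 0.75, round half up, clamp to [0, 255]
R: 52×0.75 = 39
G: 63×0.75 = 47.25 → round → 47
B: 90×0.75 = 67.5 → round → 68
= RGB(39, 47, 68)


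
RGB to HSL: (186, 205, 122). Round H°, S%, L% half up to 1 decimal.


Normalize: R'=186/255≈0.7294, G'=205/255≈0.8039, B'=122/255≈0.4784
Max=205/255, Min=122/255, Δ=Max-Min=83/255
L = (Max+Min)/2 = (205+122)/510 = 327/510 = 0.64117… → L = 64.1%
L > 0.5 → S = Δ/(2-Max-Min) = 83/(510-205-122) = 83/183 = 0.45355… → S = 45.4%
(the 1/255 factors cancel in S and H, so raw channel differences can be used)
Max is G' → H = 60 × ((B-R)/Δ + 2) = 60 × ((122-186)/83 + 2)
  -64/83 + 2 = -0.7710… + 2 = 1.2289…
  H = 60 × 1.2289… = 73.734…° → H = 73.7°
= HSL(73.7°, 45.4%, 64.1%)


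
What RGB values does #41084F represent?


41 → 65 (R)
08 → 8 (G)
4F → 79 (B)
= RGB(65, 8, 79)


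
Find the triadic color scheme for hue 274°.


Triadic: equally spaced at 120° intervals
H1 = 274°
H2 = (274 + 120) mod 360 = 34°
H3 = (274 + 240) mod 360 = 154°
Triadic = 274°, 34°, 154°


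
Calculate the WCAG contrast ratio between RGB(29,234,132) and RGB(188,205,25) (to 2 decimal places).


Linearize each sRGB channel c=v/255: c/12.92 if c ≤ 0.04045 else ((c+0.055)/1.055)^2.4
L = 0.2126×R_lin + 0.7152×G_lin + 0.0722×B_lin
Color 1 (29,234,132):
  R=29: 29/255≈0.1137 > 0.04045 → ((0.1137+0.055)/1.055)^2.4 ≈ 0.01229
  G=234: 234/255≈0.9176 > 0.04045 → ((0.9176+0.055)/1.055)^2.4 ≈ 0.82279
  B=132: 132/255≈0.5176 > 0.04045 → ((0.5176+0.055)/1.055)^2.4 ≈ 0.23074
  L1 = 0.2126×0.01229 + 0.7152×0.82279 + 0.0722×0.23074 ≈ 0.60773
Color 2 (188,205,25):
  R=188: 188/255≈0.7373 > 0.04045 → ((0.7373+0.055)/1.055)^2.4 ≈ 0.50289
  G=205: 205/255≈0.8039 > 0.04045 → ((0.8039+0.055)/1.055)^2.4 ≈ 0.61050
  B=25: 25/255≈0.0980 > 0.04045 → ((0.0980+0.055)/1.055)^2.4 ≈ 0.00972
  L2 = 0.2126×0.50289 + 0.7152×0.61050 + 0.0722×0.00972 ≈ 0.54424
Lighter = 0.60773, Darker = 0.54424
Ratio = (L_lighter + 0.05) / (L_darker + 0.05)
Ratio = (0.60773 + 0.05) / (0.54424 + 0.05) = 0.65773 / 0.59424 ≈ 1.1068
Ratio ≈ 1.11:1


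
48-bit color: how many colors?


Colors = 2^bits = 2^48
= 281,474,976,710,656 colors


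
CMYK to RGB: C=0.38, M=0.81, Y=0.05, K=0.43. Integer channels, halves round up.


R = 255 × (1-C) × (1-K) = 255 × 0.62 × 0.57 = 90.117 → 90
G = 255 × (1-M) × (1-K) = 255 × 0.19 × 0.57 = 27.6165 → 28
B = 255 × (1-Y) × (1-K) = 255 × 0.95 × 0.57 = 138.0825 → 138
= RGB(90, 28, 138)


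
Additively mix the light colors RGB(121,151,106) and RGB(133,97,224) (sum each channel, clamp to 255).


Additive: each channel = min(255, C₁+C₂)
R: 121+133 = 254 → 254
G: 151+97 = 248 → 248
B: 106+224 = 330 → 255
= RGB(254, 248, 255)


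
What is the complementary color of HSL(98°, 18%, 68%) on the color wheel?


Complement = opposite side of color wheel = hue + 180°
H' = (98 + 180) mod 360 = 278°
S and L unchanged.
= HSL(278°, 18%, 68%)


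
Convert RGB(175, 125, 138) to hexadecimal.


R = 175 → AF (hex)
G = 125 → 7D (hex)
B = 138 → 8A (hex)
Hex = #AF7D8A


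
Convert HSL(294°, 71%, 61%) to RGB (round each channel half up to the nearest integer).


H=294°, S=0.71, L=0.61
C = (1-|2L-1|)×S = (1-|0.22|)×0.71 = 0.5538
H' = H/60 = 294/60 ≈ 4.9000; X = C×(1-|H' mod 2 - 1|) = 0.49842
m = L - C/2 = 0.61 - 0.2769 = 0.3331
Sector ⌊H'⌋ = 4 → (R',G',B') = (0.49842, 0.0, 0.5538)
RGB = ((R'+m)×255, (G'+m)×255, (B'+m)×255) = (212.0376, 84.9405, 226.1595)
Round half up → RGB(212, 85, 226)


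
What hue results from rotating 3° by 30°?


New hue = (H + rotation) mod 360
New hue = (3 + 30) mod 360
= 33 mod 360
= 33°


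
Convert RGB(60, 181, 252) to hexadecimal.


R = 60 → 3C (hex)
G = 181 → B5 (hex)
B = 252 → FC (hex)
Hex = #3CB5FC


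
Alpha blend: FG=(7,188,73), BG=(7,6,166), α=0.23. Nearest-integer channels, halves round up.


C = α×F + (1-α)×B, with 1-α = 0.77
R: 0.23×7 + 0.77×7 = 1.61 + 5.39 = 7.00 → 7
G: 0.23×188 + 0.77×6 = 43.24 + 4.62 = 47.86 → 48
B: 0.23×73 + 0.77×166 = 16.79 + 127.82 = 144.61 → 145
= RGB(7, 48, 145)


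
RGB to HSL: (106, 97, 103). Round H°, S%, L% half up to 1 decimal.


Normalize: R'=106/255≈0.4157, G'=97/255≈0.3804, B'=103/255≈0.4039
Max=106/255, Min=97/255, Δ=Max-Min=9/255
L = (Max+Min)/2 = (106+97)/510 = 203/510 = 0.39803… → L = 39.8%
L ≤ 0.5 → S = Δ/(Max+Min) = 9/(106+97) = 9/203 = 0.04433… → S = 4.4%
(the 1/255 factors cancel in S and H, so raw channel differences can be used)
Max is R' → H = 60 × (((G-B)/Δ) mod 6) = 60 × (((97-103)/9) mod 6)
  (-6)/9 = -0.6666…; negative, so add 6 → 5.3333…
  H = 60 × 5.3333… = 320° → H = 320.0°
= HSL(320.0°, 4.4%, 39.8%)


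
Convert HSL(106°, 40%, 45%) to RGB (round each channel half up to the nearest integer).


H=106°, S=0.40, L=0.45
C = (1-|2L-1|)×S = (1-|-0.10|)×0.40 = 0.36
H' = H/60 = 106/60 ≈ 1.7667; X = C×(1-|H' mod 2 - 1|) = 0.084
m = L - C/2 = 0.45 - 0.18 = 0.27
Sector ⌊H'⌋ = 1 → (R',G',B') = (0.084, 0.36, 0.0)
RGB = ((R'+m)×255, (G'+m)×255, (B'+m)×255) = (90.27, 160.65, 68.85)
Round half up → RGB(90, 161, 69)


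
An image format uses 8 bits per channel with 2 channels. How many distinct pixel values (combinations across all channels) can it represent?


Total bits = 8 bits/channel × 2 channels = 16 bits
Distinct pixel values = 2^16
= 65,536 pixel values


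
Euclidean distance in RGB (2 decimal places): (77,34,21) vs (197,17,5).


d = √[(R₁-R₂)² + (G₁-G₂)² + (B₁-B₂)²]
d = √[(77-197)² + (34-17)² + (21-5)²]
d = √[14400 + 289 + 256]
d = √14945
d ≈ 122.25


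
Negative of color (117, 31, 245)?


Invert: (255-R, 255-G, 255-B)
R: 255-117 = 138
G: 255-31 = 224
B: 255-245 = 10
= RGB(138, 224, 10)


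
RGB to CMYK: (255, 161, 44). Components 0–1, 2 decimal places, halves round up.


R'=255/255≈1.0000, G'=161/255≈0.6314, B'=44/255≈0.1725
K = 1 - max(R',G',B') = 1 - 255/255 = 0/255 = 0 → 0.00
(1-R'-K)/(1-K) simplifies to (max-R)/max with max = 255:
C = (255-255)/255 = 0/255 = 0 → 0.00
M = (255-161)/255 = 94/255 = 0.36862… → 0.37
Y = (255-44)/255 = 211/255 = 0.82745… → 0.83
= CMYK(0.00, 0.37, 0.83, 0.00)


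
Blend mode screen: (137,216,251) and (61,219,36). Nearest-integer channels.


Screen: C = 255 - (255-A)×(255-B)/255, rounded to nearest integer
R: 255 - (255-137)×(255-61)/255 = 255 - 22892/255 ≈ 255 - 89.773 = 165.227 → 165
G: 255 - (255-216)×(255-219)/255 = 255 - 1404/255 ≈ 255 - 5.506 = 249.494 → 249
B: 255 - (255-251)×(255-36)/255 = 255 - 876/255 ≈ 255 - 3.435 = 251.565 → 252
= RGB(165, 249, 252)


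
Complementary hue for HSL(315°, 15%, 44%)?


Complement = opposite side of color wheel = hue + 180°
H' = (315 + 180) mod 360 = 135°
S and L unchanged.
= HSL(135°, 15%, 44%)


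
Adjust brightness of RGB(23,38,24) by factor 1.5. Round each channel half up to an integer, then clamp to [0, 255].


Multiply each channel by 1.5, round half up, clamp to [0, 255]
R: 23×1.5 = 34.5 → round → 35
G: 38×1.5 = 57
B: 24×1.5 = 36
= RGB(35, 57, 36)


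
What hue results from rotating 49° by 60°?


New hue = (H + rotation) mod 360
New hue = (49 + 60) mod 360
= 109 mod 360
= 109°


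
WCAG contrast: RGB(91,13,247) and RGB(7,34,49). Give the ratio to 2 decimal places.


Linearize each sRGB channel c=v/255: c/12.92 if c ≤ 0.04045 else ((c+0.055)/1.055)^2.4
L = 0.2126×R_lin + 0.7152×G_lin + 0.0722×B_lin
Color 1 (91,13,247):
  R=91: 91/255≈0.3569 > 0.04045 → ((0.3569+0.055)/1.055)^2.4 ≈ 0.10462
  G=13: 13/255≈0.0510 > 0.04045 → ((0.0510+0.055)/1.055)^2.4 ≈ 0.00402
  B=247: 247/255≈0.9686 > 0.04045 → ((0.9686+0.055)/1.055)^2.4 ≈ 0.93011
  L1 = 0.2126×0.10462 + 0.7152×0.00402 + 0.0722×0.93011 ≈ 0.09227
Color 2 (7,34,49):
  R=7: 7/255≈0.0275 ≤ 0.04045 → 0.0275/12.92 ≈ 0.00212
  G=34: 34/255≈0.1333 > 0.04045 → ((0.1333+0.055)/1.055)^2.4 ≈ 0.01600
  B=49: 49/255≈0.1922 > 0.04045 → ((0.1922+0.055)/1.055)^2.4 ≈ 0.03071
  L2 = 0.2126×0.00212 + 0.7152×0.01600 + 0.0722×0.03071 ≈ 0.01411
Lighter = 0.09227, Darker = 0.01411
Ratio = (L_lighter + 0.05) / (L_darker + 0.05)
Ratio = (0.09227 + 0.05) / (0.01411 + 0.05) = 0.14227 / 0.06411 ≈ 2.2192
Ratio ≈ 2.22:1


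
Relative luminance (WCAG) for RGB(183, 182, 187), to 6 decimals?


Linearize each channel (sRGB transfer function): c = v/255; c_lin = c/12.92 if c ≤ 0.04045, else ((c+0.055)/1.055)^2.4
  R: 183/255 ≈ 0.717647 > 0.04045 → ((0.717647+0.055)/1.055)^2.4 ≈ 0.473531
  G: 182/255 ≈ 0.713725 > 0.04045 → ((0.713725+0.055)/1.055)^2.4 ≈ 0.467784
  B: 187/255 ≈ 0.733333 > 0.04045 → ((0.733333+0.055)/1.055)^2.4 ≈ 0.496933
R_lin = 0.473531, G_lin = 0.467784, B_lin = 0.496933
L = 0.2126×R + 0.7152×G + 0.0722×B
L = 0.2126×0.473531 + 0.7152×0.467784 + 0.0722×0.496933
L ≈ 0.471110


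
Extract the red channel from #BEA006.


Color: #BEA006
R = BE = 190
G = A0 = 160
B = 06 = 6
Red = 190


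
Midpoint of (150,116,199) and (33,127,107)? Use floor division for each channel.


Midpoint: each channel = ⌊(C₁+C₂)/2⌋
R: ⌊(150+33)/2⌋ = 91
G: ⌊(116+127)/2⌋ = 121
B: ⌊(199+107)/2⌋ = 153
= RGB(91, 121, 153)


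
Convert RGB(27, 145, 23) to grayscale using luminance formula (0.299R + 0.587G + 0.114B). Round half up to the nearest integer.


Gray = 0.299×R + 0.587×G + 0.114×B
Gray = 0.299×27 + 0.587×145 + 0.114×23
Gray = 8.073 + 85.115 + 2.622
Gray = 95.810 → round half up → 96
Gray = 96


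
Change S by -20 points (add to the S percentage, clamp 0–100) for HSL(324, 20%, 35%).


Original S = 20%
Adjustment = -20 percentage points
New S = 20 + (-20) = 0
Clamp to [0, 100] → 0
= HSL(324°, 0%, 35%)


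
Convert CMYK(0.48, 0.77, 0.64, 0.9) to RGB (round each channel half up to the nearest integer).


R = 255 × (1-C) × (1-K) = 255 × 0.52 × 0.10 = 13.26 → 13
G = 255 × (1-M) × (1-K) = 255 × 0.23 × 0.10 = 5.865 → 6
B = 255 × (1-Y) × (1-K) = 255 × 0.36 × 0.10 = 9.18 → 9
= RGB(13, 6, 9)


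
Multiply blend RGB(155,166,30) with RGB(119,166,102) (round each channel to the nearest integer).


Multiply: C = A×B/255, rounded to nearest integer
R: 155×119/255 = 18445/255 ≈ 72.333 → 72
G: 166×166/255 = 27556/255 ≈ 108.063 → 108
B: 30×102/255 = 3060/255 ≈ 12.000 → 12
= RGB(72, 108, 12)


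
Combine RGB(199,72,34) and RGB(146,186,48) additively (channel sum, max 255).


Additive: each channel = min(255, C₁+C₂)
R: 199+146 = 345 → 255
G: 72+186 = 258 → 255
B: 34+48 = 82 → 82
= RGB(255, 255, 82)


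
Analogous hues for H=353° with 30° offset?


Base hue: 353°
Left analog: (353 - 30) mod 360 = 323°
Right analog: (353 + 30) mod 360 = 23°
Analogous hues = 323° and 23°


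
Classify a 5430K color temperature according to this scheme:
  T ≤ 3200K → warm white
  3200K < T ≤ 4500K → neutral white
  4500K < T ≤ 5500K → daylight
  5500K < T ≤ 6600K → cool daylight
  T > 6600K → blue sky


Temperature: 5430K
4500K < 5430K ≤ 5500K → daylight
Classification: daylight


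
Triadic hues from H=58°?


Triadic: equally spaced at 120° intervals
H1 = 58°
H2 = (58 + 120) mod 360 = 178°
H3 = (58 + 240) mod 360 = 298°
Triadic = 58°, 178°, 298°


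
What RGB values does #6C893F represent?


6C → 108 (R)
89 → 137 (G)
3F → 63 (B)
= RGB(108, 137, 63)


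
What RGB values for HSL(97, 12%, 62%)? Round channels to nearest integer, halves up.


H=97°, S=0.12, L=0.62
C = (1-|2L-1|)×S = (1-|0.24|)×0.12 = 0.0912
H' = H/60 = 97/60 ≈ 1.6167; X = C×(1-|H' mod 2 - 1|) = 0.03496
m = L - C/2 = 0.62 - 0.0456 = 0.5744
Sector ⌊H'⌋ = 1 → (R',G',B') = (0.03496, 0.0912, 0.0)
RGB = ((R'+m)×255, (G'+m)×255, (B'+m)×255) = (155.3868, 169.728, 146.472)
Round half up → RGB(155, 170, 146)


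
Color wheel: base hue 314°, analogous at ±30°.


Base hue: 314°
Left analog: (314 - 30) mod 360 = 284°
Right analog: (314 + 30) mod 360 = 344°
Analogous hues = 284° and 344°


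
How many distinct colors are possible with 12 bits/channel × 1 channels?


Total bits = 12 bits/channel × 1 channels = 12 bits
Distinct colors = 2^12
= 4,096 colors


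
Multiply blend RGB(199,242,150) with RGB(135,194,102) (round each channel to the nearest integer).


Multiply: C = A×B/255, rounded to nearest integer
R: 199×135/255 = 26865/255 ≈ 105.353 → 105
G: 242×194/255 = 46948/255 ≈ 184.110 → 184
B: 150×102/255 = 15300/255 ≈ 60.000 → 60
= RGB(105, 184, 60)


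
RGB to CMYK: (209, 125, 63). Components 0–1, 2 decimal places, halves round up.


R'=209/255≈0.8196, G'=125/255≈0.4902, B'=63/255≈0.2471
K = 1 - max(R',G',B') = 1 - 209/255 = 46/255 = 0.18039… → 0.18
(1-R'-K)/(1-K) simplifies to (max-R)/max with max = 209:
C = (209-209)/209 = 0/209 = 0 → 0.00
M = (209-125)/209 = 84/209 = 0.40191… → 0.40
Y = (209-63)/209 = 146/209 = 0.69856… → 0.70
= CMYK(0.00, 0.40, 0.70, 0.18)


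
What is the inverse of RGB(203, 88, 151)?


Invert: (255-R, 255-G, 255-B)
R: 255-203 = 52
G: 255-88 = 167
B: 255-151 = 104
= RGB(52, 167, 104)


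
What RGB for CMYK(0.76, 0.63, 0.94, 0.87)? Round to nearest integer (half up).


R = 255 × (1-C) × (1-K) = 255 × 0.24 × 0.13 = 7.956 → 8
G = 255 × (1-M) × (1-K) = 255 × 0.37 × 0.13 = 12.2655 → 12
B = 255 × (1-Y) × (1-K) = 255 × 0.06 × 0.13 = 1.989 → 2
= RGB(8, 12, 2)


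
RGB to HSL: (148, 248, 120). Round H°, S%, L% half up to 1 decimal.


Normalize: R'=148/255≈0.5804, G'=248/255≈0.9725, B'=120/255≈0.4706
Max=248/255, Min=120/255, Δ=Max-Min=128/255
L = (Max+Min)/2 = (248+120)/510 = 368/510 = 0.72156… → L = 72.2%
L > 0.5 → S = Δ/(2-Max-Min) = 128/(510-248-120) = 128/142 = 0.90140… → S = 90.1%
(the 1/255 factors cancel in S and H, so raw channel differences can be used)
Max is G' → H = 60 × ((B-R)/Δ + 2) = 60 × ((120-148)/128 + 2)
  -28/128 + 2 = -0.2187… + 2 = 1.7812…
  H = 60 × 1.7812… = 106.875° → H = 106.9°
= HSL(106.9°, 90.1%, 72.2%)


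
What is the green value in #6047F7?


Color: #6047F7
R = 60 = 96
G = 47 = 71
B = F7 = 247
Green = 71


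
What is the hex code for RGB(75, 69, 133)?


R = 75 → 4B (hex)
G = 69 → 45 (hex)
B = 133 → 85 (hex)
Hex = #4B4585


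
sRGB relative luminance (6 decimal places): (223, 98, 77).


Linearize each channel (sRGB transfer function): c = v/255; c_lin = c/12.92 if c ≤ 0.04045, else ((c+0.055)/1.055)^2.4
  R: 223/255 ≈ 0.874510 > 0.04045 → ((0.874510+0.055)/1.055)^2.4 ≈ 0.737910
  G: 98/255 ≈ 0.384314 > 0.04045 → ((0.384314+0.055)/1.055)^2.4 ≈ 0.122139
  B: 77/255 ≈ 0.301961 > 0.04045 → ((0.301961+0.055)/1.055)^2.4 ≈ 0.074214
R_lin = 0.737910, G_lin = 0.122139, B_lin = 0.074214
L = 0.2126×R + 0.7152×G + 0.0722×B
L = 0.2126×0.737910 + 0.7152×0.122139 + 0.0722×0.074214
L ≈ 0.249592


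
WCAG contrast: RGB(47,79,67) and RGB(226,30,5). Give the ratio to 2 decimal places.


Linearize each sRGB channel c=v/255: c/12.92 if c ≤ 0.04045 else ((c+0.055)/1.055)^2.4
L = 0.2126×R_lin + 0.7152×G_lin + 0.0722×B_lin
Color 1 (47,79,67):
  R=47: 47/255≈0.1843 > 0.04045 → ((0.1843+0.055)/1.055)^2.4 ≈ 0.02843
  G=79: 79/255≈0.3098 > 0.04045 → ((0.3098+0.055)/1.055)^2.4 ≈ 0.07819
  B=67: 67/255≈0.2627 > 0.04045 → ((0.2627+0.055)/1.055)^2.4 ≈ 0.05613
  L1 = 0.2126×0.02843 + 0.7152×0.07819 + 0.0722×0.05613 ≈ 0.06602
Color 2 (226,30,5):
  R=226: 226/255≈0.8863 > 0.04045 → ((0.8863+0.055)/1.055)^2.4 ≈ 0.76052
  G=30: 30/255≈0.1176 > 0.04045 → ((0.1176+0.055)/1.055)^2.4 ≈ 0.01298
  B=5: 5/255≈0.0196 ≤ 0.04045 → 0.0196/12.92 ≈ 0.00152
  L2 = 0.2126×0.76052 + 0.7152×0.01298 + 0.0722×0.00152 ≈ 0.17108
Lighter = 0.17108, Darker = 0.06602
Ratio = (L_lighter + 0.05) / (L_darker + 0.05)
Ratio = (0.17108 + 0.05) / (0.06602 + 0.05) = 0.22108 / 0.11602 ≈ 1.9056
Ratio ≈ 1.91:1


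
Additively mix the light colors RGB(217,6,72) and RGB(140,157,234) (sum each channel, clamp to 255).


Additive: each channel = min(255, C₁+C₂)
R: 217+140 = 357 → 255
G: 6+157 = 163 → 163
B: 72+234 = 306 → 255
= RGB(255, 163, 255)


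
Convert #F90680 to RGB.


F9 → 249 (R)
06 → 6 (G)
80 → 128 (B)
= RGB(249, 6, 128)


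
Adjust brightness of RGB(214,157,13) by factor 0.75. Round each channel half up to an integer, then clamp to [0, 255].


Multiply each channel by 0.75, round half up, clamp to [0, 255]
R: 214×0.75 = 160.5 → round → 161
G: 157×0.75 = 117.75 → round → 118
B: 13×0.75 = 9.75 → round → 10
= RGB(161, 118, 10)


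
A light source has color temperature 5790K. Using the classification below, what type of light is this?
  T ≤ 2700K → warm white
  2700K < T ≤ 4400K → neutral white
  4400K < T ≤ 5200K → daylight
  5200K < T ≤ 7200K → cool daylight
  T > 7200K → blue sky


Temperature: 5790K
5200K < 5790K ≤ 7200K → cool daylight
Classification: cool daylight


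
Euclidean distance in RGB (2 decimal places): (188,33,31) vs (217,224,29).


d = √[(R₁-R₂)² + (G₁-G₂)² + (B₁-B₂)²]
d = √[(188-217)² + (33-224)² + (31-29)²]
d = √[841 + 36481 + 4]
d = √37326
d ≈ 193.20


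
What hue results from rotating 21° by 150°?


New hue = (H + rotation) mod 360
New hue = (21 + 150) mod 360
= 171 mod 360
= 171°


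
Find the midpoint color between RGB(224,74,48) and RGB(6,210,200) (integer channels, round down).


Midpoint: each channel = ⌊(C₁+C₂)/2⌋
R: ⌊(224+6)/2⌋ = 115
G: ⌊(74+210)/2⌋ = 142
B: ⌊(48+200)/2⌋ = 124
= RGB(115, 142, 124)


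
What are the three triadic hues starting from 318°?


Triadic: equally spaced at 120° intervals
H1 = 318°
H2 = (318 + 120) mod 360 = 78°
H3 = (318 + 240) mod 360 = 198°
Triadic = 318°, 78°, 198°


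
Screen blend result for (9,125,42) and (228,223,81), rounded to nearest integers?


Screen: C = 255 - (255-A)×(255-B)/255, rounded to nearest integer
R: 255 - (255-9)×(255-228)/255 = 255 - 6642/255 ≈ 255 - 26.047 = 228.953 → 229
G: 255 - (255-125)×(255-223)/255 = 255 - 4160/255 ≈ 255 - 16.314 = 238.686 → 239
B: 255 - (255-42)×(255-81)/255 = 255 - 37062/255 ≈ 255 - 145.341 = 109.659 → 110
= RGB(229, 239, 110)


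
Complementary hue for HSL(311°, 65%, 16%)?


Complement = opposite side of color wheel = hue + 180°
H' = (311 + 180) mod 360 = 131°
S and L unchanged.
= HSL(131°, 65%, 16%)


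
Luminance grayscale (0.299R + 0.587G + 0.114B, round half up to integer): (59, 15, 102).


Gray = 0.299×R + 0.587×G + 0.114×B
Gray = 0.299×59 + 0.587×15 + 0.114×102
Gray = 17.641 + 8.805 + 11.628
Gray = 38.074 → round half up → 38
Gray = 38


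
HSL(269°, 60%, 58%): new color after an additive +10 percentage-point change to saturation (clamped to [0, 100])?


Original S = 60%
Adjustment = +10 percentage points
New S = 60 + (10) = 70
Clamp to [0, 100] → 70
= HSL(269°, 70%, 58%)


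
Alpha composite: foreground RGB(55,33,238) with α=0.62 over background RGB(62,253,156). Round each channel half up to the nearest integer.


C = α×F + (1-α)×B, with 1-α = 0.38
R: 0.62×55 + 0.38×62 = 34.10 + 23.56 = 57.66 → 58
G: 0.62×33 + 0.38×253 = 20.46 + 96.14 = 116.60 → 117
B: 0.62×238 + 0.38×156 = 147.56 + 59.28 = 206.84 → 207
= RGB(58, 117, 207)


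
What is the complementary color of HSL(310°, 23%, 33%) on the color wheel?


Complement = opposite side of color wheel = hue + 180°
H' = (310 + 180) mod 360 = 130°
S and L unchanged.
= HSL(130°, 23%, 33%)


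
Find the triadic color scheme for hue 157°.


Triadic: equally spaced at 120° intervals
H1 = 157°
H2 = (157 + 120) mod 360 = 277°
H3 = (157 + 240) mod 360 = 37°
Triadic = 157°, 277°, 37°


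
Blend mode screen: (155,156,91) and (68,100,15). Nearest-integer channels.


Screen: C = 255 - (255-A)×(255-B)/255, rounded to nearest integer
R: 255 - (255-155)×(255-68)/255 = 255 - 18700/255 ≈ 255 - 73.333 = 181.667 → 182
G: 255 - (255-156)×(255-100)/255 = 255 - 15345/255 ≈ 255 - 60.176 = 194.824 → 195
B: 255 - (255-91)×(255-15)/255 = 255 - 39360/255 ≈ 255 - 154.353 = 100.647 → 101
= RGB(182, 195, 101)


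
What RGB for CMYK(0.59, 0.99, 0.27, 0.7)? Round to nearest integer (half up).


R = 255 × (1-C) × (1-K) = 255 × 0.41 × 0.30 = 31.365 → 31
G = 255 × (1-M) × (1-K) = 255 × 0.01 × 0.30 = 0.765 → 1
B = 255 × (1-Y) × (1-K) = 255 × 0.73 × 0.30 = 55.845 → 56
= RGB(31, 1, 56)


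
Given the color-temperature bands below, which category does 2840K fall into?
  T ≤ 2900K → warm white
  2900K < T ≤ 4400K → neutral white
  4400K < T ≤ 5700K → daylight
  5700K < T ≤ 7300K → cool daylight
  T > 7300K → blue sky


Temperature: 2840K
2840K ≤ 2900K → warm white
Classification: warm white


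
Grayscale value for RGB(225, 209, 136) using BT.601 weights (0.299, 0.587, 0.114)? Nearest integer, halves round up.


Gray = 0.299×R + 0.587×G + 0.114×B
Gray = 0.299×225 + 0.587×209 + 0.114×136
Gray = 67.275 + 122.683 + 15.504
Gray = 205.462 → round half up → 205
Gray = 205


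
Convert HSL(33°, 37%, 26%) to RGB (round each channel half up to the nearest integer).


H=33°, S=0.37, L=0.26
C = (1-|2L-1|)×S = (1-|-0.48|)×0.37 = 0.1924
H' = H/60 = 33/60 ≈ 0.5500; X = C×(1-|H' mod 2 - 1|) = 0.10582
m = L - C/2 = 0.26 - 0.0962 = 0.1638
Sector ⌊H'⌋ = 0 → (R',G',B') = (0.1924, 0.10582, 0.0)
RGB = ((R'+m)×255, (G'+m)×255, (B'+m)×255) = (90.831, 68.7531, 41.769)
Round half up → RGB(91, 69, 42)


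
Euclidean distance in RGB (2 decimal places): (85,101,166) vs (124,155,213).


d = √[(R₁-R₂)² + (G₁-G₂)² + (B₁-B₂)²]
d = √[(85-124)² + (101-155)² + (166-213)²]
d = √[1521 + 2916 + 2209]
d = √6646
d ≈ 81.52


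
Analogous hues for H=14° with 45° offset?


Base hue: 14°
Left analog: (14 - 45) mod 360 = 329°
Right analog: (14 + 45) mod 360 = 59°
Analogous hues = 329° and 59°


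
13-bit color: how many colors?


Colors = 2^bits = 2^13
= 8,192 colors


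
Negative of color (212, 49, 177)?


Invert: (255-R, 255-G, 255-B)
R: 255-212 = 43
G: 255-49 = 206
B: 255-177 = 78
= RGB(43, 206, 78)


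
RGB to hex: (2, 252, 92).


R = 2 → 02 (hex)
G = 252 → FC (hex)
B = 92 → 5C (hex)
Hex = #02FC5C


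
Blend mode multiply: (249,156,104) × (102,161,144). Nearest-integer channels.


Multiply: C = A×B/255, rounded to nearest integer
R: 249×102/255 = 25398/255 ≈ 99.600 → 100
G: 156×161/255 = 25116/255 ≈ 98.494 → 98
B: 104×144/255 = 14976/255 ≈ 58.729 → 59
= RGB(100, 98, 59)


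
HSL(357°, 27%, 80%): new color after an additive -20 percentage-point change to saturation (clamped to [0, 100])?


Original S = 27%
Adjustment = -20 percentage points
New S = 27 + (-20) = 7
Clamp to [0, 100] → 7
= HSL(357°, 7%, 80%)


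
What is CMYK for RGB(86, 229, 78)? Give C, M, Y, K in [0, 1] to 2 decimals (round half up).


R'=86/255≈0.3373, G'=229/255≈0.8980, B'=78/255≈0.3059
K = 1 - max(R',G',B') = 1 - 229/255 = 26/255 = 0.10196… → 0.10
(1-R'-K)/(1-K) simplifies to (max-R)/max with max = 229:
C = (229-86)/229 = 143/229 = 0.62445… → 0.62
M = (229-229)/229 = 0/229 = 0 → 0.00
Y = (229-78)/229 = 151/229 = 0.65938… → 0.66
= CMYK(0.62, 0.00, 0.66, 0.10)


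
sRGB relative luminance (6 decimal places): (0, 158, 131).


Linearize each channel (sRGB transfer function): c = v/255; c_lin = c/12.92 if c ≤ 0.04045, else ((c+0.055)/1.055)^2.4
  R: 0/255 ≈ 0.000000 ≤ 0.04045 → 0.000000/12.92 ≈ 0.000000
  G: 158/255 ≈ 0.619608 > 0.04045 → ((0.619608+0.055)/1.055)^2.4 ≈ 0.341914
  B: 131/255 ≈ 0.513725 > 0.04045 → ((0.513725+0.055)/1.055)^2.4 ≈ 0.226966
R_lin = 0.000000, G_lin = 0.341914, B_lin = 0.226966
L = 0.2126×R + 0.7152×G + 0.0722×B
L = 0.2126×0.000000 + 0.7152×0.341914 + 0.0722×0.226966
L ≈ 0.260924


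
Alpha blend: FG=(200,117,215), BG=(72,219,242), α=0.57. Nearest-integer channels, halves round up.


C = α×F + (1-α)×B, with 1-α = 0.43
R: 0.57×200 + 0.43×72 = 114.00 + 30.96 = 144.96 → 145
G: 0.57×117 + 0.43×219 = 66.69 + 94.17 = 160.86 → 161
B: 0.57×215 + 0.43×242 = 122.55 + 104.06 = 226.61 → 227
= RGB(145, 161, 227)


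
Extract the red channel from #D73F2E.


Color: #D73F2E
R = D7 = 215
G = 3F = 63
B = 2E = 46
Red = 215


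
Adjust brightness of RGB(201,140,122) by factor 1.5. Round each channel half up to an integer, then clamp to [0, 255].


Multiply each channel by 1.5, round half up, clamp to [0, 255]
R: 201×1.5 = 301.5 → round → 302 → clamp → 255
G: 140×1.5 = 210
B: 122×1.5 = 183
= RGB(255, 210, 183)


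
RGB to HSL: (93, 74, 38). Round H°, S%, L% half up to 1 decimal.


Normalize: R'=93/255≈0.3647, G'=74/255≈0.2902, B'=38/255≈0.1490
Max=93/255, Min=38/255, Δ=Max-Min=55/255
L = (Max+Min)/2 = (93+38)/510 = 131/510 = 0.25686… → L = 25.7%
L ≤ 0.5 → S = Δ/(Max+Min) = 55/(93+38) = 55/131 = 0.41984… → S = 42.0%
(the 1/255 factors cancel in S and H, so raw channel differences can be used)
Max is R' → H = 60 × (((G-B)/Δ) mod 6) = 60 × (((74-38)/55) mod 6)
  36/55 = 0.6545…
  H = 60 × 0.6545… = 39.272…° → H = 39.3°
= HSL(39.3°, 42.0%, 25.7%)


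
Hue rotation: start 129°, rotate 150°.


New hue = (H + rotation) mod 360
New hue = (129 + 150) mod 360
= 279 mod 360
= 279°


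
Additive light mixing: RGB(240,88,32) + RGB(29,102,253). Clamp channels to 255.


Additive: each channel = min(255, C₁+C₂)
R: 240+29 = 269 → 255
G: 88+102 = 190 → 190
B: 32+253 = 285 → 255
= RGB(255, 190, 255)


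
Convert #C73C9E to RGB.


C7 → 199 (R)
3C → 60 (G)
9E → 158 (B)
= RGB(199, 60, 158)


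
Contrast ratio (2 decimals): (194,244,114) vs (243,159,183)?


Linearize each sRGB channel c=v/255: c/12.92 if c ≤ 0.04045 else ((c+0.055)/1.055)^2.4
L = 0.2126×R_lin + 0.7152×G_lin + 0.0722×B_lin
Color 1 (194,244,114):
  R=194: 194/255≈0.7608 > 0.04045 → ((0.7608+0.055)/1.055)^2.4 ≈ 0.53948
  G=244: 244/255≈0.9569 > 0.04045 → ((0.9569+0.055)/1.055)^2.4 ≈ 0.90466
  B=114: 114/255≈0.4471 > 0.04045 → ((0.4471+0.055)/1.055)^2.4 ≈ 0.16827
  L1 = 0.2126×0.53948 + 0.7152×0.90466 + 0.0722×0.16827 ≈ 0.77386
Color 2 (243,159,183):
  R=243: 243/255≈0.9529 > 0.04045 → ((0.9529+0.055)/1.055)^2.4 ≈ 0.89627
  G=159: 159/255≈0.6235 > 0.04045 → ((0.6235+0.055)/1.055)^2.4 ≈ 0.34670
  B=183: 183/255≈0.7176 > 0.04045 → ((0.7176+0.055)/1.055)^2.4 ≈ 0.47353
  L2 = 0.2126×0.89627 + 0.7152×0.34670 + 0.0722×0.47353 ≈ 0.47270
Lighter = 0.77386, Darker = 0.47270
Ratio = (L_lighter + 0.05) / (L_darker + 0.05)
Ratio = (0.77386 + 0.05) / (0.47270 + 0.05) = 0.82386 / 0.52270 ≈ 1.5762
Ratio ≈ 1.58:1


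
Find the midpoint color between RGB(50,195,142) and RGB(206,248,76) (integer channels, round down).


Midpoint: each channel = ⌊(C₁+C₂)/2⌋
R: ⌊(50+206)/2⌋ = 128
G: ⌊(195+248)/2⌋ = 221
B: ⌊(142+76)/2⌋ = 109
= RGB(128, 221, 109)


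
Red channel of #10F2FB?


Color: #10F2FB
R = 10 = 16
G = F2 = 242
B = FB = 251
Red = 16


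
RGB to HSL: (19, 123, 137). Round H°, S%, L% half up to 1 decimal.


Normalize: R'=19/255≈0.0745, G'=123/255≈0.4824, B'=137/255≈0.5373
Max=137/255, Min=19/255, Δ=Max-Min=118/255
L = (Max+Min)/2 = (137+19)/510 = 156/510 = 0.30588… → L = 30.6%
L ≤ 0.5 → S = Δ/(Max+Min) = 118/(137+19) = 118/156 = 0.75641… → S = 75.6%
(the 1/255 factors cancel in S and H, so raw channel differences can be used)
Max is B' → H = 60 × ((R-G)/Δ + 4) = 60 × ((19-123)/118 + 4)
  -104/118 + 4 = -0.8813… + 4 = 3.1186…
  H = 60 × 3.1186… = 187.118…° → H = 187.1°
= HSL(187.1°, 75.6%, 30.6%)


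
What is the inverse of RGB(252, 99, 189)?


Invert: (255-R, 255-G, 255-B)
R: 255-252 = 3
G: 255-99 = 156
B: 255-189 = 66
= RGB(3, 156, 66)


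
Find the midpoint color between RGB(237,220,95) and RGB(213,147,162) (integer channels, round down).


Midpoint: each channel = ⌊(C₁+C₂)/2⌋
R: ⌊(237+213)/2⌋ = 225
G: ⌊(220+147)/2⌋ = 183
B: ⌊(95+162)/2⌋ = 128
= RGB(225, 183, 128)


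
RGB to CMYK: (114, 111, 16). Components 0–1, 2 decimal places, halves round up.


R'=114/255≈0.4471, G'=111/255≈0.4353, B'=16/255≈0.0627
K = 1 - max(R',G',B') = 1 - 114/255 = 141/255 = 0.55294… → 0.55
(1-R'-K)/(1-K) simplifies to (max-R)/max with max = 114:
C = (114-114)/114 = 0/114 = 0 → 0.00
M = (114-111)/114 = 3/114 = 0.02631… → 0.03
Y = (114-16)/114 = 98/114 = 0.85964… → 0.86
= CMYK(0.00, 0.03, 0.86, 0.55)


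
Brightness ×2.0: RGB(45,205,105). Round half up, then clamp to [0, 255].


Multiply each channel by 2.0, round half up, clamp to [0, 255]
R: 45×2.0 = 90
G: 205×2.0 = 410 → clamp → 255
B: 105×2.0 = 210
= RGB(90, 255, 210)


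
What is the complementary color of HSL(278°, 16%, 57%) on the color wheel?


Complement = opposite side of color wheel = hue + 180°
H' = (278 + 180) mod 360 = 98°
S and L unchanged.
= HSL(98°, 16%, 57%)


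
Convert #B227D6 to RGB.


B2 → 178 (R)
27 → 39 (G)
D6 → 214 (B)
= RGB(178, 39, 214)


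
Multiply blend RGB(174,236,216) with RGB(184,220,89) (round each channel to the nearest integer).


Multiply: C = A×B/255, rounded to nearest integer
R: 174×184/255 = 32016/255 ≈ 125.553 → 126
G: 236×220/255 = 51920/255 ≈ 203.608 → 204
B: 216×89/255 = 19224/255 ≈ 75.388 → 75
= RGB(126, 204, 75)


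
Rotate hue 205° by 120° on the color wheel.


New hue = (H + rotation) mod 360
New hue = (205 + 120) mod 360
= 325 mod 360
= 325°


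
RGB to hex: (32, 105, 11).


R = 32 → 20 (hex)
G = 105 → 69 (hex)
B = 11 → 0B (hex)
Hex = #20690B


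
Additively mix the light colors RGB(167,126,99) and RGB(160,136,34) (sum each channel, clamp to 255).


Additive: each channel = min(255, C₁+C₂)
R: 167+160 = 327 → 255
G: 126+136 = 262 → 255
B: 99+34 = 133 → 133
= RGB(255, 255, 133)


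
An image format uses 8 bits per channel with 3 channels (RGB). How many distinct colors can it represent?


Total bits = 8 bits/channel × 3 channels = 24 bits
Distinct colors = 2^24
= 16,777,216 colors


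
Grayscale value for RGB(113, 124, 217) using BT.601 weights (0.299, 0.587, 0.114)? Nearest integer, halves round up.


Gray = 0.299×R + 0.587×G + 0.114×B
Gray = 0.299×113 + 0.587×124 + 0.114×217
Gray = 33.787 + 72.788 + 24.738
Gray = 131.313 → round half up → 131
Gray = 131


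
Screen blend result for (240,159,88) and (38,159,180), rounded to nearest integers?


Screen: C = 255 - (255-A)×(255-B)/255, rounded to nearest integer
R: 255 - (255-240)×(255-38)/255 = 255 - 3255/255 ≈ 255 - 12.765 = 242.235 → 242
G: 255 - (255-159)×(255-159)/255 = 255 - 9216/255 ≈ 255 - 36.141 = 218.859 → 219
B: 255 - (255-88)×(255-180)/255 = 255 - 12525/255 ≈ 255 - 49.118 = 205.882 → 206
= RGB(242, 219, 206)


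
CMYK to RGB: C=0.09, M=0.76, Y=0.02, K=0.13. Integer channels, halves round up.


R = 255 × (1-C) × (1-K) = 255 × 0.91 × 0.87 = 201.8835 → 202
G = 255 × (1-M) × (1-K) = 255 × 0.24 × 0.87 = 53.244 → 53
B = 255 × (1-Y) × (1-K) = 255 × 0.98 × 0.87 = 217.413 → 217
= RGB(202, 53, 217)


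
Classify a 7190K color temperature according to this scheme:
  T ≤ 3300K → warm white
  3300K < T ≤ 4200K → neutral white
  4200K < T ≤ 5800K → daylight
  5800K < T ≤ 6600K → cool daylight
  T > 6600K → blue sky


Temperature: 7190K
7190K > 6600K → blue sky
Classification: blue sky


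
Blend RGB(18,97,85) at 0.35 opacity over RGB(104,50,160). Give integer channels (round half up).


C = α×F + (1-α)×B, with 1-α = 0.65
R: 0.35×18 + 0.65×104 = 6.30 + 67.60 = 73.90 → 74
G: 0.35×97 + 0.65×50 = 33.95 + 32.50 = 66.45 → 66
B: 0.35×85 + 0.65×160 = 29.75 + 104.00 = 133.75 → 134
= RGB(74, 66, 134)


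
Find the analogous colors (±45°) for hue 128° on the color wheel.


Base hue: 128°
Left analog: (128 - 45) mod 360 = 83°
Right analog: (128 + 45) mod 360 = 173°
Analogous hues = 83° and 173°


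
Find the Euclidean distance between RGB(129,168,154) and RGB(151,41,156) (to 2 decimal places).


d = √[(R₁-R₂)² + (G₁-G₂)² + (B₁-B₂)²]
d = √[(129-151)² + (168-41)² + (154-156)²]
d = √[484 + 16129 + 4]
d = √16617
d ≈ 128.91


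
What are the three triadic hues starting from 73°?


Triadic: equally spaced at 120° intervals
H1 = 73°
H2 = (73 + 120) mod 360 = 193°
H3 = (73 + 240) mod 360 = 313°
Triadic = 73°, 193°, 313°
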